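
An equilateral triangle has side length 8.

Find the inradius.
For an equilateral triangle, r = s/(2√3) where s is the side.
r = 8/(2√3) = 8/3.464102 = 2.309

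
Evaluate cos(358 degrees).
cos(358 degrees) = 0.9994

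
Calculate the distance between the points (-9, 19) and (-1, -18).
Using the distance formula: d = sqrt((x₂-x₁)² + (y₂-y₁)²)
dx = (-1) - (-9) = 8
dy = (-18) - 19 = -37
d = sqrt(8² + (-37)²) = sqrt(64 + 1369) = sqrt(1433) = 37.85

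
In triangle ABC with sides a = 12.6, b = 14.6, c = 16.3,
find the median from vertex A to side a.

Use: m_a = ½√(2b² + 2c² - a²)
m_a = ½√(2·14.6² + 2·16.3² - 12.6²)
m_a = ½√(426.32 + 531.38 - 158.76) = ½√798.94 = 14.13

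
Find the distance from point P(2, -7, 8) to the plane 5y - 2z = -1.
d = |0(2) + 5(-7) + (-2)(8) - (-1)| / √(0² + 5² + (-2)²) = 50/√29 = 9.285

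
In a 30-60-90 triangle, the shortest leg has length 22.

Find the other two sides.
Long leg = 22√3 = 38.11, Hypotenuse = 44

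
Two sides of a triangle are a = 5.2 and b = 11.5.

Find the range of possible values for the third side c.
By the triangle inequality: |a - b| < c < a + b
|5.2 - 11.5| < c < 5.2 + 11.5
6.3 < c < 16.7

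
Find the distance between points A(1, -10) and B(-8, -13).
Using the distance formula: d = sqrt((x₂-x₁)² + (y₂-y₁)²)
dx = (-8) - 1 = -9
dy = (-13) - (-10) = -3
d = sqrt((-9)² + (-3)²) = sqrt(81 + 9) = sqrt(90) = 9.49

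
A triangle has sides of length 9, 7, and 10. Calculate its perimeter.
Perimeter = sum of all sides
Perimeter = 9 + 7 + 10
Perimeter = 26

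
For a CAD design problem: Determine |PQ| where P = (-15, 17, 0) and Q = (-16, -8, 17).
d = √[(-1)² + (-25)² + (17)²] = √915 = 30.25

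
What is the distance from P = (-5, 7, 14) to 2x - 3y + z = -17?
d = |2(-5) + (-3)(7) + 1(14) - (-17)| / √(2² + (-3)² + 1²) = 0/√14 = 0.0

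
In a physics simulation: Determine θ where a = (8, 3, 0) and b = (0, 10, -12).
a·b = 30, |a|² = 73, |b|² = 244
cos θ = 30/√17812 ≈ 0.2248
θ ≈ 77.01°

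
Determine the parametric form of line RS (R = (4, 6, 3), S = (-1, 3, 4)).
Direction vector d = S - R = (-5, -3, 1)
x = 4 - 5t, y = 6 - 3t, z = 3 + t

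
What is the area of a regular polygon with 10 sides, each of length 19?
For a regular 10-gon with side length s = 19:
Apothem a = s / (2*tan(pi/10)) = 19 / (2*tan(pi/10)) ≈ 29.238
Perimeter P = 10 * 19 = 190
Area = (1/2) * P * a = (1/2) * 190 * 29.238 = 2777.61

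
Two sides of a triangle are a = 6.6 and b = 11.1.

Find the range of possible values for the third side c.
By the triangle inequality: |a - b| < c < a + b
|6.6 - 11.1| < c < 6.6 + 11.1
4.5 < c < 17.7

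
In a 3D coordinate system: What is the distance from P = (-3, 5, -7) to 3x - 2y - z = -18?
d = |3(-3) + (-2)(5) + (-1)(-7) - (-18)| / √(3² + (-2)² + (-1)²) = 6/√14 = 1.604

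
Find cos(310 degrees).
cos(310 degrees) = 0.6428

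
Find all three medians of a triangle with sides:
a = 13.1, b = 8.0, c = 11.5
Using m_x = ½√(2y² + 2z² - x²):
m_a = ½√(2·8.0² + 2·11.5² - 13.1²) = ½√220.89 = 7.431
m_b = ½√(2·13.1² + 2·11.5² - 8.0²) = ½√543.72 = 11.66
m_c = ½√(2·13.1² + 2·8.0² - 11.5²) = ½√338.97 = 9.206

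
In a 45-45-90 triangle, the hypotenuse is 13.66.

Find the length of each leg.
In a 45-45-90 triangle, hypotenuse = leg·√2  →  leg = hypotenuse/√2
leg = 13.66/√2 = 9.659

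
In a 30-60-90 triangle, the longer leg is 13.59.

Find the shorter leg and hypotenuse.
In a 30-60-90 triangle, sides are in ratio 1 : √3 : 2.
Long leg = short leg·√3  →  short leg = 13.59/√3 = 7.846
Hypotenuse = 2·(short leg) = 2·13.59/√3 = 15.69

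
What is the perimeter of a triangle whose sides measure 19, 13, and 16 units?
Perimeter = sum of all sides
Perimeter = 19 + 13 + 16
Perimeter = 48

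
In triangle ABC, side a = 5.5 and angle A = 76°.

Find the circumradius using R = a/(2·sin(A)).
R = a/(2·sin(A)) = 5.5/(2·sin(76°))
R = 5.5/(2·0.970296) = 5.5/1.940591 = 2.834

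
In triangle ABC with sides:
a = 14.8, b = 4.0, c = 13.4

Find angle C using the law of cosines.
cos(C) = (a² + b² - c²)/(2ab)
cos(C) = (14.8² + 4.0² - 13.4²)/(2·14.8·4.0) = 55.48/118.4 = 0.468581
C = arccos(0.468581) = 62.06°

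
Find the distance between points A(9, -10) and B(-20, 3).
Using the distance formula: d = sqrt((x₂-x₁)² + (y₂-y₁)²)
dx = (-20) - 9 = -29
dy = 3 - (-10) = 13
d = sqrt((-29)² + 13²) = sqrt(841 + 169) = sqrt(1010) = 31.78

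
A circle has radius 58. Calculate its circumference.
Circumference = 2 * pi * r
Circumference = 2 * pi * 58
Circumference = 364.42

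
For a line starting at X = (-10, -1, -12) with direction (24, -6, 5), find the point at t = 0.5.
P(0.5) = (-10 + 24(0.5), -1 + (-6)(0.5), -12 + 5(0.5)) = (2, -4, -9.5)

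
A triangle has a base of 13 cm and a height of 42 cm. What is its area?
Area = (1/2) * base * height
Area = (1/2) * 13 * 42
Area = 273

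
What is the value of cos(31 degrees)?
cos(31 degrees) = 0.8572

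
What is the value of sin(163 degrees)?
sin(163 degrees) = 0.2924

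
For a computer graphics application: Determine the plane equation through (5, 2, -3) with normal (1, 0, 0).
d = n·P = (1)(5) + (0)(2) + (0)(-3) = 5
Plane: x = 5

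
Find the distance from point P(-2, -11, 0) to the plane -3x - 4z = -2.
d = |(-3)(-2) + 0(-11) + (-4)(0) - (-2)| / √((-3)² + 0² + (-4)²) = 8/√25 = 1.6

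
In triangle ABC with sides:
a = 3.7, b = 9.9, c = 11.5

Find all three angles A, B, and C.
By the law of cosines:
cos(A) = (b² + c² - a²)/(2bc) = 0.951120  →  A = 17.99°
cos(B) = (a² + c² - b²)/(2ac) = 0.563220  →  B = 55.72°
cos(C) = (a² + b² - c²)/(2ab) = -0.280508  →  C = 106.3°
Check: A + B + C = 180.0° ✓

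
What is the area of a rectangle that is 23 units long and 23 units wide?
Area = length * width
Area = 23 * 23
Area = 529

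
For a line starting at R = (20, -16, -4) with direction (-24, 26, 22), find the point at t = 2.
P(2) = (20 + (-24)(2), -16 + 26(2), -4 + 22(2)) = (-28, 36, 40)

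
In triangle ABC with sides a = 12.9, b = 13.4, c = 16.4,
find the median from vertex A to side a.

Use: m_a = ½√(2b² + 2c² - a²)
m_a = ½√(2·13.4² + 2·16.4² - 12.9²)
m_a = ½√(359.12 + 537.92 - 166.41) = ½√730.63 = 13.52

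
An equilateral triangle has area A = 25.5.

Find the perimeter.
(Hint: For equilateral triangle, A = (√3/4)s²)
A = (√3/4)s²  →  s² = 4A/√3 = 4·25.5/√3 = 58.8897
s = 7.67396
Perimeter = 3s = 23.02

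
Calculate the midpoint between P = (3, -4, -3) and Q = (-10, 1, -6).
Midpoint = ((3-10)/2, (-4+1)/2, (-3-6)/2) = (-3.5, -1.5, -4.5)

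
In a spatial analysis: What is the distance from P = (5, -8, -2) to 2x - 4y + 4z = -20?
d = |2(5) + (-4)(-8) + 4(-2) - (-20)| / √(2² + (-4)² + 4²) = 54/√36 = 9.0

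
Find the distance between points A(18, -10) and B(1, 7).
Using the distance formula: d = sqrt((x₂-x₁)² + (y₂-y₁)²)
dx = 1 - 18 = -17
dy = 7 - (-10) = 17
d = sqrt((-17)² + 17²) = sqrt(289 + 289) = sqrt(578) = 24.04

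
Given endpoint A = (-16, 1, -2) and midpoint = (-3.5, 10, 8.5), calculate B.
B = (2×(-3.5) - (-16), 2×10 - 1, 2×8.5 - (-2)) = (9, 19, 19)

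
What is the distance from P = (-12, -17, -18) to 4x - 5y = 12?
d = |4(-12) + (-5)(-17) + 0(-18) - (12)| / √(4² + (-5)² + 0²) = 25/√41 = 3.904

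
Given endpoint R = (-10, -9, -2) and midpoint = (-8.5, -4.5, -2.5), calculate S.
S = (2×(-8.5) - (-10), 2×(-4.5) - (-9), 2×(-2.5) - (-2)) = (-7, 0, -3)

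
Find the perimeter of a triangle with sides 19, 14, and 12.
Perimeter = sum of all sides
Perimeter = 19 + 14 + 12
Perimeter = 45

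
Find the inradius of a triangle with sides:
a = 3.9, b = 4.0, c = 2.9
s = (a+b+c)/2 = (3.9+4.0+2.9)/2 = 5.4
Area = √(s(s-a)(s-b)(s-c)) = √(5.4·1.5·1.4·2.5) = 5.32447
r = Area/s = 5.32447/5.4 = 0.986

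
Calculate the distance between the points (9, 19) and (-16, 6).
Using the distance formula: d = sqrt((x₂-x₁)² + (y₂-y₁)²)
dx = (-16) - 9 = -25
dy = 6 - 19 = -13
d = sqrt((-25)² + (-13)²) = sqrt(625 + 169) = sqrt(794) = 28.18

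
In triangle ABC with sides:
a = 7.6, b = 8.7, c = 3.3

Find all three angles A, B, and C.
By the law of cosines:
cos(A) = (b² + c² - a²)/(2bc) = 0.501916  →  A = 59.87°
cos(B) = (a² + c² - b²)/(2ac) = -0.140351  →  B = 98.07°
cos(C) = (a² + b² - c²)/(2ab) = 0.926800  →  C = 22.06°
Check: A + B + C = 180.0° ✓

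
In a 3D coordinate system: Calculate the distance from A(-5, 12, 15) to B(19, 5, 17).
d = √[(24)² + (-7)² + (2)²] = √629 = 25.08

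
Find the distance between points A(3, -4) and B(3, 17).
Using the distance formula: d = sqrt((x₂-x₁)² + (y₂-y₁)²)
dx = 3 - 3 = 0
dy = 17 - (-4) = 21
d = sqrt(0² + 21²) = sqrt(0 + 441) = sqrt(441) = 21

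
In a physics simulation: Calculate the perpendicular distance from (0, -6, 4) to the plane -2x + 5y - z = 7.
d = |(-2)(0) + 5(-6) + (-1)(4) - (7)| / √((-2)² + 5² + (-1)²) = 41/√30 = 7.486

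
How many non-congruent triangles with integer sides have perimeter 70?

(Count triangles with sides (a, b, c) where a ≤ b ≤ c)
With a ≤ b ≤ c and a + b + c = 70, the triangle inequality a + b > c gives c < 70/2, so c ≤ 34.
Iterate a from 1 to ⌊p/3⌋ = 23; for each a, b ranges from a to ⌊(p−a)/2⌋ with c = p − a − b, keeping only c ≥ b.
Triples: (2, 34, 34), (3, 33, 34), (4, 32, 34), …
Count = 102 triangles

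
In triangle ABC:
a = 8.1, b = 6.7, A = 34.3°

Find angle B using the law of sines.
sin(B)/b = sin(A)/a
sin(B) = b·sin(A)/a = 6.7·sin(34.3°)/8.1 = 0.466126
B = arcsin(0.466126) = 27.78°  (b ≤ a, so B ≤ A and the acute solution is unique)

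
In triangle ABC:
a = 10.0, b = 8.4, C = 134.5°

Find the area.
Using A = ½ab·sin(C):
A = ½·10.0·8.4·sin(134.5°) = ½·84·0.713250 = 29.96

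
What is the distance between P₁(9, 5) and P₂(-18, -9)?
Using the distance formula: d = sqrt((x₂-x₁)² + (y₂-y₁)²)
dx = (-18) - 9 = -27
dy = (-9) - 5 = -14
d = sqrt((-27)² + (-14)²) = sqrt(729 + 196) = sqrt(925) = 30.41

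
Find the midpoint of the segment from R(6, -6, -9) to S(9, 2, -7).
Midpoint = ((6+9)/2, (-6+2)/2, (-9-7)/2) = (7.5, -2, -8)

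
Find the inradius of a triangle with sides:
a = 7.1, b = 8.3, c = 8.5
s = (a+b+c)/2 = (7.1+8.3+8.5)/2 = 11.95
Area = √(s(s-a)(s-b)(s-c)) = √(11.95·4.85·3.65·3.45) = 27.0154
r = Area/s = 27.0154/11.95 = 2.261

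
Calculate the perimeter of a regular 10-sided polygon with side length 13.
Perimeter = number of sides * side length
Perimeter = 10 * 13
Perimeter = 130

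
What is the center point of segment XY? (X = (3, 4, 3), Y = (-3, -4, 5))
Midpoint = ((3-3)/2, (4-4)/2, (3+5)/2) = (0, 0, 4)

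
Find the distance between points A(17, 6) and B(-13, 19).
Using the distance formula: d = sqrt((x₂-x₁)² + (y₂-y₁)²)
dx = (-13) - 17 = -30
dy = 19 - 6 = 13
d = sqrt((-30)² + 13²) = sqrt(900 + 169) = sqrt(1069) = 32.70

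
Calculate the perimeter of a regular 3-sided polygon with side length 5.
Perimeter = number of sides * side length
Perimeter = 3 * 5
Perimeter = 15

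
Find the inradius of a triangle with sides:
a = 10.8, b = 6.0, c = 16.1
s = (a+b+c)/2 = (10.8+6.0+16.1)/2 = 16.45
Area = √(s(s-a)(s-b)(s-c)) = √(16.45·5.65·10.45·0.35) = 18.4374
r = Area/s = 18.4374/16.45 = 1.121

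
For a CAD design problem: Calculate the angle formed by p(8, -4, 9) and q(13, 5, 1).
p·q = 93, |p|² = 161, |q|² = 195
cos θ = 93/√31395 ≈ 0.5249
θ ≈ 58.34°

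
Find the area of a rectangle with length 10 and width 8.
Area = length * width
Area = 10 * 8
Area = 80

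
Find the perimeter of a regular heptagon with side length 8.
Perimeter = number of sides * side length
Perimeter = 7 * 8
Perimeter = 56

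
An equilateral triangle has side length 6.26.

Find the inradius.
For an equilateral triangle, r = s/(2√3) where s is the side.
r = 6.26/(2√3) = 6.26/3.464102 = 1.807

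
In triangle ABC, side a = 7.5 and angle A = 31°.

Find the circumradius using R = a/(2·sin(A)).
R = a/(2·sin(A)) = 7.5/(2·sin(31°))
R = 7.5/(2·0.515038) = 7.5/1.030076 = 7.281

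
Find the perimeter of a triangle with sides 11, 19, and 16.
Perimeter = sum of all sides
Perimeter = 11 + 19 + 16
Perimeter = 46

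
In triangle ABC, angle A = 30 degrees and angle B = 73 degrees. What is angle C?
Sum of angles in a triangle = 180 degrees
Third angle = 180 - 30 - 73
Third angle = 77 degrees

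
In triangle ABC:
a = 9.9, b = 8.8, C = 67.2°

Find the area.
Using A = ½ab·sin(C):
A = ½·9.9·8.8·sin(67.2°) = ½·87.12·0.921863 = 40.16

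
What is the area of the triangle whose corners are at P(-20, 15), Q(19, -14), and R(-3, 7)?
Using the coordinate formula: Area = (1/2)|x₁(y₂-y₃) + x₂(y₃-y₁) + x₃(y₁-y₂)|
Area = (1/2)|(-20)((-14)-7) + 19(7-15) + (-3)(15-(-14))|
Area = (1/2)|(-20)*(-21) + 19*(-8) + (-3)*29|
Area = (1/2)|420 + (-152) + (-87)|
Area = (1/2)*181 = 90.50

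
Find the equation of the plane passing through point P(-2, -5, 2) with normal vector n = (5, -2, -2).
d = n·P = (5)(-2) + (-2)(-5) + (-2)(2) = -4
Plane: 5x - 2y - 2z = -4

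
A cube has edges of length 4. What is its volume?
Volume = s³
Volume = 4³
Volume = 64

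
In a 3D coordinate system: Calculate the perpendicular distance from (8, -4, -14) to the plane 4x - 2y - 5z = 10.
d = |4(8) + (-2)(-4) + (-5)(-14) - (10)| / √(4² + (-2)² + (-5)²) = 100/√45 = 14.91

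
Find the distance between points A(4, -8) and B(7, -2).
Using the distance formula: d = sqrt((x₂-x₁)² + (y₂-y₁)²)
dx = 7 - 4 = 3
dy = (-2) - (-8) = 6
d = sqrt(3² + 6²) = sqrt(9 + 36) = sqrt(45) = 6.71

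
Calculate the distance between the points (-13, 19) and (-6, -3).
Using the distance formula: d = sqrt((x₂-x₁)² + (y₂-y₁)²)
dx = (-6) - (-13) = 7
dy = (-3) - 19 = -22
d = sqrt(7² + (-22)²) = sqrt(49 + 484) = sqrt(533) = 23.09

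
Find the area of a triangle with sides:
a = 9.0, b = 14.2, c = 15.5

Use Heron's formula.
s = (a+b+c)/2 = (9.0+14.2+15.5)/2 = 19.35
A = √(s(s-a)(s-b)(s-c)) = √(19.35·10.35·5.15·3.85)
A = √3970.9 = 63.02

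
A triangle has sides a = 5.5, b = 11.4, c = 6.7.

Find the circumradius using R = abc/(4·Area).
s = (a+b+c)/2 = 11.8
Area = √(s(s-a)(s-b)(s-c)) = √(11.8·6.3·0.4·5.1) = 12.3148
R = abc/(4·Area) = (5.5·11.4·6.7)/(4·12.3148) = 420.09/49.2592 = 8.528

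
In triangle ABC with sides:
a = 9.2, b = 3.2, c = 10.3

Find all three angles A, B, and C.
By the law of cosines:
cos(A) = (b² + c² - a²)/(2bc) = 0.480734  →  A = 61.27°
cos(B) = (a² + c² - b²)/(2ac) = 0.952353  →  B = 17.76°
cos(C) = (a² + b² - c²)/(2ab) = -0.190387  →  C = 101°
Check: A + B + C = 180.0° ✓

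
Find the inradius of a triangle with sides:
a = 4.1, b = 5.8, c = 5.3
s = (a+b+c)/2 = (4.1+5.8+5.3)/2 = 7.6
Area = √(s(s-a)(s-b)(s-c)) = √(7.6·3.5·1.8·2.3) = 10.494
r = Area/s = 10.494/7.6 = 1.381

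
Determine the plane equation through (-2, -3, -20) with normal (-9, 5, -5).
d = n·P = (-9)(-2) + (5)(-3) + (-5)(-20) = 103
Plane: -9x + 5y - 5z = 103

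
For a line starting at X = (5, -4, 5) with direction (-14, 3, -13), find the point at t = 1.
P(1) = (5 + (-14)(1), -4 + 3(1), 5 + (-13)(1)) = (-9, -1, -8)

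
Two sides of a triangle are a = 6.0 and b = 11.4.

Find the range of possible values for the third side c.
By the triangle inequality: |a - b| < c < a + b
|6.0 - 11.4| < c < 6.0 + 11.4
5.4 < c < 17.4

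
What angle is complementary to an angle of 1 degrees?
Complementary angles sum to 90 degrees.
Other angle = 90 - 1
Other angle = 89 degrees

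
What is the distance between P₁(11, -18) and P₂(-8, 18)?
Using the distance formula: d = sqrt((x₂-x₁)² + (y₂-y₁)²)
dx = (-8) - 11 = -19
dy = 18 - (-18) = 36
d = sqrt((-19)² + 36²) = sqrt(361 + 1296) = sqrt(1657) = 40.71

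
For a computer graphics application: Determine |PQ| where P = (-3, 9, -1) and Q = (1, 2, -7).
d = √[(4)² + (-7)² + (-6)²] = √101 = 10.05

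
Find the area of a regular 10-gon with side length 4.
For a regular 10-gon with side length s = 4:
Apothem a = s / (2*tan(pi/10)) = 4 / (2*tan(pi/10)) ≈ 6.1554
Perimeter P = 10 * 4 = 40
Area = (1/2) * P * a = (1/2) * 40 * 6.1554 = 123.11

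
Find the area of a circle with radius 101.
Area = pi * r²
Area = pi * 101²
Area = pi * 10201
Area = 32047.39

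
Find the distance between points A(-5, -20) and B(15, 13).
Using the distance formula: d = sqrt((x₂-x₁)² + (y₂-y₁)²)
dx = 15 - (-5) = 20
dy = 13 - (-20) = 33
d = sqrt(20² + 33²) = sqrt(400 + 1089) = sqrt(1489) = 38.59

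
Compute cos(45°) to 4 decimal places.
cos(45 degrees) = sqrt(2)/2
Decimal approximation: 0.7071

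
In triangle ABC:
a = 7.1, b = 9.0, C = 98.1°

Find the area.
Using A = ½ab·sin(C):
A = ½·7.1·9.0·sin(98.1°) = ½·63.9·0.990024 = 31.63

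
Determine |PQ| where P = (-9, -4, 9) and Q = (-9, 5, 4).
d = √[(0)² + (9)² + (-5)²] = √106 = 10.3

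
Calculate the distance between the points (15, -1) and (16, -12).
Using the distance formula: d = sqrt((x₂-x₁)² + (y₂-y₁)²)
dx = 16 - 15 = 1
dy = (-12) - (-1) = -11
d = sqrt(1² + (-11)²) = sqrt(1 + 121) = sqrt(122) = 11.05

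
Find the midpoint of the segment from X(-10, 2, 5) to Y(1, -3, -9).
Midpoint = ((-10+1)/2, (2-3)/2, (5-9)/2) = (-4.5, -0.5, -2)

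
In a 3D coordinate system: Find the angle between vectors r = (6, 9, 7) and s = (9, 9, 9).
r·s = 198, |r|² = 166, |s|² = 243
cos θ = 198/√40338 ≈ 0.9858
θ ≈ 9.652°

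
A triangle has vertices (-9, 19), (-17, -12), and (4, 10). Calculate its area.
Using the coordinate formula: Area = (1/2)|x₁(y₂-y₃) + x₂(y₃-y₁) + x₃(y₁-y₂)|
Area = (1/2)|(-9)((-12)-10) + (-17)(10-19) + 4(19-(-12))|
Area = (1/2)|(-9)*(-22) + (-17)*(-9) + 4*31|
Area = (1/2)|198 + 153 + 124|
Area = (1/2)*475 = 237.50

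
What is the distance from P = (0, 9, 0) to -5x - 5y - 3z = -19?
d = |(-5)(0) + (-5)(9) + (-3)(0) - (-19)| / √((-5)² + (-5)² + (-3)²) = 26/√59 = 3.385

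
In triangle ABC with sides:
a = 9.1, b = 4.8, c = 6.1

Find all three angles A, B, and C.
By the law of cosines:
cos(A) = (b² + c² - a²)/(2bc) = -0.385246  →  A = 112.7°
cos(B) = (a² + c² - b²)/(2ac) = 0.873536  →  B = 29.13°
cos(C) = (a² + b² - c²)/(2ab) = 0.785714  →  C = 38.21°
Check: A + B + C = 180.0° ✓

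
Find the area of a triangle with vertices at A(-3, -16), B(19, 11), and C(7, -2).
Using the coordinate formula: Area = (1/2)|x₁(y₂-y₃) + x₂(y₃-y₁) + x₃(y₁-y₂)|
Area = (1/2)|(-3)(11-(-2)) + 19((-2)-(-16)) + 7((-16)-11)|
Area = (1/2)|(-3)*13 + 19*14 + 7*(-27)|
Area = (1/2)|(-39) + 266 + (-189)|
Area = (1/2)*38 = 19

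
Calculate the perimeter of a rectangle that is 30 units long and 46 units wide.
Perimeter = 2 * (length + width)
Perimeter = 2 * (30 + 46)
Perimeter = 2 * 76
Perimeter = 152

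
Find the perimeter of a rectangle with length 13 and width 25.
Perimeter = 2 * (length + width)
Perimeter = 2 * (13 + 25)
Perimeter = 2 * 38
Perimeter = 76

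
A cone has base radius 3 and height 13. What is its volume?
Volume = (1/3) * pi * r² * h
Volume = (1/3) * pi * 3² * 13
Volume = (1/3) * pi * 9 * 13
Volume = (1/3) * pi * 117
Volume = 122.52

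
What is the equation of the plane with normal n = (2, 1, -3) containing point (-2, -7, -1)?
d = n·P = (2)(-2) + (1)(-7) + (-3)(-1) = -8
Plane: 2x + y - 3z = -8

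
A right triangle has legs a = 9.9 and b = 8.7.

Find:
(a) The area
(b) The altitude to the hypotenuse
(a) Area = ½ab = ½·9.9·8.7 = 43.065
(b) Hypotenuse c = √(9.9² + 8.7²) = √173.7 = 13.1795
    Area = ½·c·h_c  →  h_c = 2·Area/c = 2·43.065/13.1795 = 6.535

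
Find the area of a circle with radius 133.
Area = pi * r²
Area = pi * 133²
Area = pi * 17689
Area = 55571.63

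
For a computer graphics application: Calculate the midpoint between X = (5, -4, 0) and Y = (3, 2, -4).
Midpoint = ((5+3)/2, (-4+2)/2, (0-4)/2) = (4, -1, -2)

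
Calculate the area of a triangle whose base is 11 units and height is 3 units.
Area = (1/2) * base * height
Area = (1/2) * 11 * 3
Area = 16.50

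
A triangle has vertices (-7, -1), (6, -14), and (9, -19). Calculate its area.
Using the coordinate formula: Area = (1/2)|x₁(y₂-y₃) + x₂(y₃-y₁) + x₃(y₁-y₂)|
Area = (1/2)|(-7)((-14)-(-19)) + 6((-19)-(-1)) + 9((-1)-(-14))|
Area = (1/2)|(-7)*5 + 6*(-18) + 9*13|
Area = (1/2)|(-35) + (-108) + 117|
Area = (1/2)*26 = 13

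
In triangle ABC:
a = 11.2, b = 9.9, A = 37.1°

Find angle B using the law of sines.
sin(B)/b = sin(A)/a
sin(B) = b·sin(A)/a = 9.9·sin(37.1°)/11.2 = 0.533193
B = arcsin(0.533193) = 32.22°  (b ≤ a, so B ≤ A and the acute solution is unique)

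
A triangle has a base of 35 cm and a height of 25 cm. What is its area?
Area = (1/2) * base * height
Area = (1/2) * 35 * 25
Area = 437.50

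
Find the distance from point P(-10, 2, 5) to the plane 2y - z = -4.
d = |0(-10) + 2(2) + (-1)(5) - (-4)| / √(0² + 2² + (-1)²) = 3/√5 = 1.342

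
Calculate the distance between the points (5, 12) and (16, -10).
Using the distance formula: d = sqrt((x₂-x₁)² + (y₂-y₁)²)
dx = 16 - 5 = 11
dy = (-10) - 12 = -22
d = sqrt(11² + (-22)²) = sqrt(121 + 484) = sqrt(605) = 24.60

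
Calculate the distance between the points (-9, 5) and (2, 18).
Using the distance formula: d = sqrt((x₂-x₁)² + (y₂-y₁)²)
dx = 2 - (-9) = 11
dy = 18 - 5 = 13
d = sqrt(11² + 13²) = sqrt(121 + 169) = sqrt(290) = 17.03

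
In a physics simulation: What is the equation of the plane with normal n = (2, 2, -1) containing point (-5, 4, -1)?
d = n·P = (2)(-5) + (2)(4) + (-1)(-1) = -1
Plane: 2x + 2y - z = -1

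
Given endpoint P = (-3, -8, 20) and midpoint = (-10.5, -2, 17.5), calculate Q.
Q = (2×(-10.5) - (-3), 2×(-2) - (-8), 2×17.5 - 20) = (-18, 4, 15)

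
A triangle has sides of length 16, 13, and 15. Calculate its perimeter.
Perimeter = sum of all sides
Perimeter = 16 + 13 + 15
Perimeter = 44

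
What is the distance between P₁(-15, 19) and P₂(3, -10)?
Using the distance formula: d = sqrt((x₂-x₁)² + (y₂-y₁)²)
dx = 3 - (-15) = 18
dy = (-10) - 19 = -29
d = sqrt(18² + (-29)²) = sqrt(324 + 841) = sqrt(1165) = 34.13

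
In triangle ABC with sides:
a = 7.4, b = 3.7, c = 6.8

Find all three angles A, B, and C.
By the law of cosines:
cos(A) = (b² + c² - a²)/(2bc) = 0.102742  →  A = 84.1°
cos(B) = (a² + c² - b²)/(2ac) = 0.867548  →  B = 29.83°
cos(C) = (a² + b² - c²)/(2ab) = 0.405588  →  C = 66.07°
Check: A + B + C = 180.0° ✓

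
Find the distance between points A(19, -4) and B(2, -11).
Using the distance formula: d = sqrt((x₂-x₁)² + (y₂-y₁)²)
dx = 2 - 19 = -17
dy = (-11) - (-4) = -7
d = sqrt((-17)² + (-7)²) = sqrt(289 + 49) = sqrt(338) = 18.38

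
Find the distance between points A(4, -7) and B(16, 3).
Using the distance formula: d = sqrt((x₂-x₁)² + (y₂-y₁)²)
dx = 16 - 4 = 12
dy = 3 - (-7) = 10
d = sqrt(12² + 10²) = sqrt(144 + 100) = sqrt(244) = 15.62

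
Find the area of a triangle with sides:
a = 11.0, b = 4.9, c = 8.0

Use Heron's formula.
s = (a+b+c)/2 = (11.0+4.9+8.0)/2 = 11.95
A = √(s(s-a)(s-b)(s-c)) = √(11.95·0.95·7.05·3.95)
A = √316.139 = 17.78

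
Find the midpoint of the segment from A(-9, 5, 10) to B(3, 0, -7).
Midpoint = ((-9+3)/2, (5+0)/2, (10-7)/2) = (-3, 2.5, 1.5)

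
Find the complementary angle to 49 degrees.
Complementary angles sum to 90 degrees.
Other angle = 90 - 49
Other angle = 41 degrees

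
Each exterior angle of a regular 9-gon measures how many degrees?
Exterior angle of a regular n-gon = 360/n
Exterior angle = 360/9
Exterior angle = 40 degrees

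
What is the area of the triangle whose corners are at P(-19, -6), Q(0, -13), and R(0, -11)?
Using the coordinate formula: Area = (1/2)|x₁(y₂-y₃) + x₂(y₃-y₁) + x₃(y₁-y₂)|
Area = (1/2)|(-19)((-13)-(-11)) + 0((-11)-(-6)) + 0((-6)-(-13))|
Area = (1/2)|(-19)*(-2) + 0*(-5) + 0*7|
Area = (1/2)|38 + 0 + 0|
Area = (1/2)*38 = 19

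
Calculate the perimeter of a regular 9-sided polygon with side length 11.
Perimeter = number of sides * side length
Perimeter = 9 * 11
Perimeter = 99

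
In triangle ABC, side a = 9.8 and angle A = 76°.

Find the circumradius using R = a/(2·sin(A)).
R = a/(2·sin(A)) = 9.8/(2·sin(76°))
R = 9.8/(2·0.970296) = 9.8/1.940591 = 5.05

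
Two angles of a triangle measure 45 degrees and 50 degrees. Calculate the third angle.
Sum of angles in a triangle = 180 degrees
Third angle = 180 - 45 - 50
Third angle = 85 degrees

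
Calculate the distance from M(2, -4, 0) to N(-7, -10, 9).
d = √[(-9)² + (-6)² + (9)²] = √198 = 14.07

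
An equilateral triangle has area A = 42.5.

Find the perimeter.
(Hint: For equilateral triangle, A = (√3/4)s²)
A = (√3/4)s²  →  s² = 4A/√3 = 4·42.5/√3 = 98.1495
s = 9.90705
Perimeter = 3s = 29.72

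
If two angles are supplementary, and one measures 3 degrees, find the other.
Supplementary angles sum to 180 degrees.
Other angle = 180 - 3
Other angle = 177 degrees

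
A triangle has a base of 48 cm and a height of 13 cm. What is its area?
Area = (1/2) * base * height
Area = (1/2) * 48 * 13
Area = 312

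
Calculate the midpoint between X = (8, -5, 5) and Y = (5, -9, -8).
Midpoint = ((8+5)/2, (-5-9)/2, (5-8)/2) = (6.5, -7, -1.5)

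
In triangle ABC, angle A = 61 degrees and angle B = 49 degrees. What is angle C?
Sum of angles in a triangle = 180 degrees
Third angle = 180 - 61 - 49
Third angle = 70 degrees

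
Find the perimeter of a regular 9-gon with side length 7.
Perimeter = number of sides * side length
Perimeter = 9 * 7
Perimeter = 63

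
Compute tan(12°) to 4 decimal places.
tan(12 degrees) = 0.2126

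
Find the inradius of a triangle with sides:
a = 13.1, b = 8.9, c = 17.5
s = (a+b+c)/2 = (13.1+8.9+17.5)/2 = 19.75
Area = √(s(s-a)(s-b)(s-c)) = √(19.75·6.65·10.85·2.25) = 56.624
r = Area/s = 56.624/19.75 = 2.867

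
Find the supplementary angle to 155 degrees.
Supplementary angles sum to 180 degrees.
Other angle = 180 - 155
Other angle = 25 degrees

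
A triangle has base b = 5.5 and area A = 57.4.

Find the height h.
A = ½bh  →  h = 2A/b
h = 2·57.4/5.5 = 20.87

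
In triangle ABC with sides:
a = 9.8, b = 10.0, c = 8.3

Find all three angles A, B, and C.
By the law of cosines:
cos(A) = (b² + c² - a²)/(2bc) = 0.438855  →  A = 63.97°
cos(B) = (a² + c² - b²)/(2ac) = 0.399127  →  B = 66.48°
cos(C) = (a² + b² - c²)/(2ab) = 0.648724  →  C = 49.55°
Check: A + B + C = 180.0° ✓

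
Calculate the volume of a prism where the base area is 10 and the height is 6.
Volume = base area * height
Volume = 10 * 6
Volume = 60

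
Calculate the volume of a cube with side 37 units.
Volume = s³
Volume = 37³
Volume = 50653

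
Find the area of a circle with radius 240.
Area = pi * r²
Area = pi * 240²
Area = pi * 57600
Area = 180955.74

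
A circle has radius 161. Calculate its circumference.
Circumference = 2 * pi * r
Circumference = 2 * pi * 161
Circumference = 1011.59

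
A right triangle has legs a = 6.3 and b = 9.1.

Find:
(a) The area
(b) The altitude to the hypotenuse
(a) Area = ½ab = ½·6.3·9.1 = 28.665
(b) Hypotenuse c = √(6.3² + 9.1²) = √122.5 = 11.068
    Area = ½·c·h_c  →  h_c = 2·Area/c = 2·28.665/11.068 = 5.18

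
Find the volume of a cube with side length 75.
Volume = s³
Volume = 75³
Volume = 421875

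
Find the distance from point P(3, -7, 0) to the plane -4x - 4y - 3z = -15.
d = |(-4)(3) + (-4)(-7) + (-3)(0) - (-15)| / √((-4)² + (-4)² + (-3)²) = 31/√41 = 4.841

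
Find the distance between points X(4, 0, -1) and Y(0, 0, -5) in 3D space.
d = √[(-4)² + (0)² + (-4)²] = √32 = 5.657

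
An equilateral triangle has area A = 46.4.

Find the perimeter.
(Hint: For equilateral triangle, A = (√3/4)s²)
A = (√3/4)s²  →  s² = 4A/√3 = 4·46.4/√3 = 107.156
s = 10.3516
Perimeter = 3s = 31.05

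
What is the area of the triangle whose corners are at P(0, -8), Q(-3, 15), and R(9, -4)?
Using the coordinate formula: Area = (1/2)|x₁(y₂-y₃) + x₂(y₃-y₁) + x₃(y₁-y₂)|
Area = (1/2)|0(15-(-4)) + (-3)((-4)-(-8)) + 9((-8)-15)|
Area = (1/2)|0*19 + (-3)*4 + 9*(-23)|
Area = (1/2)|0 + (-12) + (-207)|
Area = (1/2)*219 = 109.50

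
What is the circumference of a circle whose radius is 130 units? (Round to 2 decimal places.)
Circumference = 2 * pi * r
Circumference = 2 * pi * 130
Circumference = 816.81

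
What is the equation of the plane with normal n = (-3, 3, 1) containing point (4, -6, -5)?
d = n·P = (-3)(4) + (3)(-6) + (1)(-5) = -35
Plane: -3x + 3y + z = -35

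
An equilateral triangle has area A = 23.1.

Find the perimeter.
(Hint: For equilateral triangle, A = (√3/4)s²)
A = (√3/4)s²  →  s² = 4A/√3 = 4·23.1/√3 = 53.3472
s = 7.30391
Perimeter = 3s = 21.91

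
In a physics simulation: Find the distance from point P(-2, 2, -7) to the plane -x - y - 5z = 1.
d = |(-1)(-2) + (-1)(2) + (-5)(-7) - (1)| / √((-1)² + (-1)² + (-5)²) = 34/√27 = 6.543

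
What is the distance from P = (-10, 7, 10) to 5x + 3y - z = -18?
d = |5(-10) + 3(7) + (-1)(10) - (-18)| / √(5² + 3² + (-1)²) = 21/√35 = 3.55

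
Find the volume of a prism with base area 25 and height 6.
Volume = base area * height
Volume = 25 * 6
Volume = 150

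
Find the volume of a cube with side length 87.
Volume = s³
Volume = 87³
Volume = 658503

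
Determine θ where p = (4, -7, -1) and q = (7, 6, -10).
p·q = -4, |p|² = 66, |q|² = 185
cos θ = -4/√12210 ≈ -0.0362
θ ≈ 92.07°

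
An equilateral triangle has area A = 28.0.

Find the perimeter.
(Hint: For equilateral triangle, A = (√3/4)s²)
A = (√3/4)s²  →  s² = 4A/√3 = 4·28.0/√3 = 64.6632
s = 8.04135
Perimeter = 3s = 24.12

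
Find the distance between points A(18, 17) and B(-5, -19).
Using the distance formula: d = sqrt((x₂-x₁)² + (y₂-y₁)²)
dx = (-5) - 18 = -23
dy = (-19) - 17 = -36
d = sqrt((-23)² + (-36)²) = sqrt(529 + 1296) = sqrt(1825) = 42.72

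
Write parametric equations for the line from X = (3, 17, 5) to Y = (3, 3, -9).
Direction vector d = Y - X = (0, -14, -14)
x = 3, y = 17 - 14t, z = 5 - 14t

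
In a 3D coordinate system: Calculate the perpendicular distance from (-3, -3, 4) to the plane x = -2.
d = |1(-3) + 0(-3) + 0(4) - (-2)| / √(1² + 0² + 0²) = 1/√1 = 1.0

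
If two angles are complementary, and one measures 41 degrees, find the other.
Complementary angles sum to 90 degrees.
Other angle = 90 - 41
Other angle = 49 degrees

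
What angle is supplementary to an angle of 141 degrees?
Supplementary angles sum to 180 degrees.
Other angle = 180 - 141
Other angle = 39 degrees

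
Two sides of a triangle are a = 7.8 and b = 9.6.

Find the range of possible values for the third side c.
By the triangle inequality: |a - b| < c < a + b
|7.8 - 9.6| < c < 7.8 + 9.6
1.8 < c < 17.4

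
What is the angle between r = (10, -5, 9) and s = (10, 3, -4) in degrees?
r·s = 49, |r|² = 206, |s|² = 125
cos θ = 49/√25750 ≈ 0.3054
θ ≈ 72.22°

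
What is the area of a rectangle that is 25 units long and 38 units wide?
Area = length * width
Area = 25 * 38
Area = 950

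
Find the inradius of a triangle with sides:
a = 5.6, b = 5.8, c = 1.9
s = (a+b+c)/2 = (5.6+5.8+1.9)/2 = 6.65
Area = √(s(s-a)(s-b)(s-c)) = √(6.65·1.05·0.85·4.75) = 5.3096
r = Area/s = 5.3096/6.65 = 0.7984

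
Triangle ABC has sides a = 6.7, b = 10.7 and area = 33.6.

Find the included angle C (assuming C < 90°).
Area = ½ab·sin(C)  →  sin(C) = 2·Area/(ab)
sin(C) = 2·33.6/(6.7·10.7) = 0.937369
C = arcsin(0.937369) = 69.61°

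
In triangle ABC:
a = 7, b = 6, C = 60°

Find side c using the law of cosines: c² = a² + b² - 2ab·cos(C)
c² = 7² + 6² - 2·7·6·cos(60°)
c² = 49 + 36 - 84·0.5000 = 43
c = √43 = 6.557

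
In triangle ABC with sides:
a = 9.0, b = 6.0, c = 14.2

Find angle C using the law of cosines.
cos(C) = (a² + b² - c²)/(2ab)
cos(C) = (9.0² + 6.0² - 14.2²)/(2·9.0·6.0) = -84.64/108 = -0.783704
C = arccos(-0.783704) = 141.6°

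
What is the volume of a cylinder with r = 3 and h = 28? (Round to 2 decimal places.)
Volume = pi * r² * h
Volume = pi * 3² * 28
Volume = pi * 9 * 28
Volume = pi * 252
Volume = 791.68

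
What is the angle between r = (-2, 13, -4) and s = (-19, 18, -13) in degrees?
r·s = 324, |r|² = 189, |s|² = 854
cos θ = 324/√161406 ≈ 0.8065
θ ≈ 36.25°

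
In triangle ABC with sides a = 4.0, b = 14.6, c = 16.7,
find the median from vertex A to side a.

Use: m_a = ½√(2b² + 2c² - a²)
m_a = ½√(2·14.6² + 2·16.7² - 4.0²)
m_a = ½√(426.32 + 557.78 - 16) = ½√968.1 = 15.56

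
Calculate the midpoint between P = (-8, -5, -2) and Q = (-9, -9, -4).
Midpoint = ((-8-9)/2, (-5-9)/2, (-2-4)/2) = (-8.5, -7, -3)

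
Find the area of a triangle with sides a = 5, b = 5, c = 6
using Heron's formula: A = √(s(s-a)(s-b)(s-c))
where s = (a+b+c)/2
s = (5+5+6)/2 = 8
A = √(8·3·3·2) = √144 = 12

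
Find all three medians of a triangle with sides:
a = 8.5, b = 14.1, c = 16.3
Using m_x = ½√(2y² + 2z² - x²):
m_a = ½√(2·14.1² + 2·16.3² - 8.5²) = ½√856.75 = 14.64
m_b = ½√(2·8.5² + 2·16.3² - 14.1²) = ½√477.07 = 10.92
m_c = ½√(2·8.5² + 2·14.1² - 16.3²) = ½√276.43 = 8.313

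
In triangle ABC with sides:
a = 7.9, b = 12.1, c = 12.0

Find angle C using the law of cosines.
cos(C) = (a² + b² - c²)/(2ab)
cos(C) = (7.9² + 12.1² - 12.0²)/(2·7.9·12.1) = 64.82/191.18 = 0.339052
C = arccos(0.339052) = 70.18°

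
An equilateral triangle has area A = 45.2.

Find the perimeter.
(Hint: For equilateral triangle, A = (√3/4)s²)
A = (√3/4)s²  →  s² = 4A/√3 = 4·45.2/√3 = 104.385
s = 10.2169
Perimeter = 3s = 30.65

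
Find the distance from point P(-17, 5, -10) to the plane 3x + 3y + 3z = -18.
d = |3(-17) + 3(5) + 3(-10) - (-18)| / √(3² + 3² + 3²) = 48/√27 = 9.238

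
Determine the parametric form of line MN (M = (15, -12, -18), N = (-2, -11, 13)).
Direction vector d = N - M = (-17, 1, 31)
x = 15 - 17t, y = -12 + t, z = -18 + 31t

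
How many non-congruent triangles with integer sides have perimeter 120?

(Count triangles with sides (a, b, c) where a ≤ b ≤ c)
With a ≤ b ≤ c and a + b + c = 120, the triangle inequality a + b > c gives c < 120/2, so c ≤ 59.
Iterate a from 1 to ⌊p/3⌋ = 40; for each a, b ranges from a to ⌊(p−a)/2⌋ with c = p − a − b, keeping only c ≥ b.
Triples: (2, 59, 59), (3, 58, 59), (4, 57, 59), …
Count = 300 triangles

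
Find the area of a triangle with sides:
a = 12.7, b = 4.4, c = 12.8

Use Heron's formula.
s = (a+b+c)/2 = (12.7+4.4+12.8)/2 = 14.95
A = √(s(s-a)(s-b)(s-c)) = √(14.95·2.25·10.55·2.15)
A = √762.983 = 27.62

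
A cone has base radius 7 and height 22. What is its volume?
Volume = (1/3) * pi * r² * h
Volume = (1/3) * pi * 7² * 22
Volume = (1/3) * pi * 49 * 22
Volume = (1/3) * pi * 1078
Volume = 1128.88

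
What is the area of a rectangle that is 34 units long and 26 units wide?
Area = length * width
Area = 34 * 26
Area = 884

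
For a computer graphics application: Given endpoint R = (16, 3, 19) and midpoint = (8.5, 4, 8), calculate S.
S = (2×8.5 - 16, 2×4 - 3, 2×8 - 19) = (1, 5, -3)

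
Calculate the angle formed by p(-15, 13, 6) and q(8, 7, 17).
p·q = 73, |p|² = 430, |q|² = 402
cos θ = 73/√172860 ≈ 0.1756
θ ≈ 79.89°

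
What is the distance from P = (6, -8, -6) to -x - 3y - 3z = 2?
d = |(-1)(6) + (-3)(-8) + (-3)(-6) - (2)| / √((-1)² + (-3)² + (-3)²) = 34/√19 = 7.8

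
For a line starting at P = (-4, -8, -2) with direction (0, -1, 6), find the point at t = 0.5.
P(0.5) = (-4 + 0(0.5), -8 + (-1)(0.5), -2 + 6(0.5)) = (-4, -8.5, 1)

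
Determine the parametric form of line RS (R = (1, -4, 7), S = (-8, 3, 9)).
Direction vector d = S - R = (-9, 7, 2)
x = 1 - 9t, y = -4 + 7t, z = 7 + 2t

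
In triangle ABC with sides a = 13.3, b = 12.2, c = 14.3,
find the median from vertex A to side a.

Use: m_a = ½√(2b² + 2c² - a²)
m_a = ½√(2·12.2² + 2·14.3² - 13.3²)
m_a = ½√(297.68 + 408.98 - 176.89) = ½√529.77 = 11.51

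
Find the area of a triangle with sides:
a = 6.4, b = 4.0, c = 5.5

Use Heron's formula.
s = (a+b+c)/2 = (6.4+4.0+5.5)/2 = 7.95
A = √(s(s-a)(s-b)(s-c)) = √(7.95·1.55·3.95·2.45)
A = √119.251 = 10.92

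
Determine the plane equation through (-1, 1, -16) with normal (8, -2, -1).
d = n·P = (8)(-1) + (-2)(1) + (-1)(-16) = 6
Plane: 8x - 2y - z = 6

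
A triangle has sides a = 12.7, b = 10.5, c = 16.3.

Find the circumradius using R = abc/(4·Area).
s = (a+b+c)/2 = 19.75
Area = √(s(s-a)(s-b)(s-c)) = √(19.75·7.05·9.25·3.45) = 66.659
R = abc/(4·Area) = (12.7·10.5·16.3)/(4·66.659) = 2173.605/266.636 = 8.152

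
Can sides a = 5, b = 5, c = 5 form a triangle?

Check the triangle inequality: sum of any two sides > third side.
Yes, triangle inequality satisfied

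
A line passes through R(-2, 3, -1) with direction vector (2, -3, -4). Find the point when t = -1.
P(-1) = (-2 + 2(-1), 3 + (-3)(-1), -1 + (-4)(-1)) = (-4, 6, 3)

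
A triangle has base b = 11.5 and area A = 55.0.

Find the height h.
A = ½bh  →  h = 2A/b
h = 2·55.0/11.5 = 9.565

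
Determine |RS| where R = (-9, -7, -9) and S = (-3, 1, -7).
d = √[(6)² + (8)² + (2)²] = √104 = 10.2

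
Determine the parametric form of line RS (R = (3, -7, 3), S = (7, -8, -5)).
Direction vector d = S - R = (4, -1, -8)
x = 3 + 4t, y = -7 - t, z = 3 - 8t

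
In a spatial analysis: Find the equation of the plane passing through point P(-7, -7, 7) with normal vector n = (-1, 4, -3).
d = n·P = (-1)(-7) + (4)(-7) + (-3)(7) = -42
Plane: -x + 4y - 3z = -42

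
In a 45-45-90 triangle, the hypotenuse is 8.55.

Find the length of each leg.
In a 45-45-90 triangle, hypotenuse = leg·√2  →  leg = hypotenuse/√2
leg = 8.55/√2 = 6.046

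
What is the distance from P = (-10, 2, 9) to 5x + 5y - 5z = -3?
d = |5(-10) + 5(2) + (-5)(9) - (-3)| / √(5² + 5² + (-5)²) = 82/√75 = 9.469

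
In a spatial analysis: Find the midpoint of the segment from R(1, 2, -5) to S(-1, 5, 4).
Midpoint = ((1-1)/2, (2+5)/2, (-5+4)/2) = (0, 3.5, -0.5)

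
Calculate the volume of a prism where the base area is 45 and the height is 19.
Volume = base area * height
Volume = 45 * 19
Volume = 855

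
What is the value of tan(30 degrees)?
tan(30 degrees) = sqrt(3)/3
Decimal approximation: 0.5774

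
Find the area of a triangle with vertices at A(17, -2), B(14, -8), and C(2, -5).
Using the coordinate formula: Area = (1/2)|x₁(y₂-y₃) + x₂(y₃-y₁) + x₃(y₁-y₂)|
Area = (1/2)|17((-8)-(-5)) + 14((-5)-(-2)) + 2((-2)-(-8))|
Area = (1/2)|17*(-3) + 14*(-3) + 2*6|
Area = (1/2)|(-51) + (-42) + 12|
Area = (1/2)*81 = 40.50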